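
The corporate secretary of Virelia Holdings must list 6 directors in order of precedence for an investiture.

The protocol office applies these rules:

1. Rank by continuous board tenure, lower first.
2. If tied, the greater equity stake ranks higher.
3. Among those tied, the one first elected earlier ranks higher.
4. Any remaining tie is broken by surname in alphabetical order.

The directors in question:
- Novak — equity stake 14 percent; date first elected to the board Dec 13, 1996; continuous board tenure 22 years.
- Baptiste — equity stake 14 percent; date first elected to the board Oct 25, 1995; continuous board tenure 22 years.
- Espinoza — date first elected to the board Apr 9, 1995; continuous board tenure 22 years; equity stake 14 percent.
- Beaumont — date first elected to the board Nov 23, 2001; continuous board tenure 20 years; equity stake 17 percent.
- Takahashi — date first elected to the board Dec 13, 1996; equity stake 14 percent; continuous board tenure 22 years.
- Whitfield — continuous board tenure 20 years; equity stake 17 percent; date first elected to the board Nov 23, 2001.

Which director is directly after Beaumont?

By continuous board tenure (lower first): Beaumont and Whitfield (both 20 years); then Espinoza, Baptiste, Novak and Takahashi (each 22 years).
Beaumont and Whitfield both have equity stake 17 percent, so the next rule applies.
Beaumont and Whitfield both have date first elected to the board Nov 23, 2001, so the next rule applies.
Among Beaumont and Whitfield, alphabetically by surname: Beaumont before Whitfield.
Espinoza, Baptiste, Novak and Takahashi all have equity stake 14 percent, so the next rule applies.
Among Espinoza, Baptiste, Novak and Takahashi, by date first elected to the board (earlier first): Espinoza (Apr 9, 1995) before Baptiste (Oct 25, 1995) before Novak and Takahashi (Dec 13, 1996).
Among Novak and Takahashi, alphabetically by surname: Novak before Takahashi.
Order: Beaumont, Whitfield, Espinoza, Baptiste, Novak, Takahashi.

Whitfield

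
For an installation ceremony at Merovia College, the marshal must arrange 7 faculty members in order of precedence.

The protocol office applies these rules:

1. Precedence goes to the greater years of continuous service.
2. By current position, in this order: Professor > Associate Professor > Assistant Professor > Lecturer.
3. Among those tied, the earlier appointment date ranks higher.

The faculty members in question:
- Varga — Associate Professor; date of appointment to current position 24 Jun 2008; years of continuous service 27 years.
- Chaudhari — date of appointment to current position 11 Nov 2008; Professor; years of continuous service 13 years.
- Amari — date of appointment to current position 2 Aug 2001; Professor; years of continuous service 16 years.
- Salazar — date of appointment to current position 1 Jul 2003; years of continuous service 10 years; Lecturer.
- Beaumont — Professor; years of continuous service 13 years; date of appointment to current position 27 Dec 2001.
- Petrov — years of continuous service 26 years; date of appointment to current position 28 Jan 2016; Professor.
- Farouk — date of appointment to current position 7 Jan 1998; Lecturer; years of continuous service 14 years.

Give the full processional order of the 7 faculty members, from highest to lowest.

Varga, Petrov, Amari, Farouk, Beaumont, Chaudhari, Salazar

By years of continuous service (higher first): Varga (27 years); then Petrov (26 years); then Amari (16 years); then Farouk (14 years); then Beaumont and Chaudhari (both 13 years); then Salazar (10 years).
Beaumont and Chaudhari are each Professor, so the next rule applies.
Among Beaumont and Chaudhari, by date of appointment to current position (earlier first): Beaumont (27 Dec 2001) before Chaudhari (11 Nov 2008).
Full order: Varga, Petrov, Amari, Farouk, Beaumont, Chaudhari, Salazar.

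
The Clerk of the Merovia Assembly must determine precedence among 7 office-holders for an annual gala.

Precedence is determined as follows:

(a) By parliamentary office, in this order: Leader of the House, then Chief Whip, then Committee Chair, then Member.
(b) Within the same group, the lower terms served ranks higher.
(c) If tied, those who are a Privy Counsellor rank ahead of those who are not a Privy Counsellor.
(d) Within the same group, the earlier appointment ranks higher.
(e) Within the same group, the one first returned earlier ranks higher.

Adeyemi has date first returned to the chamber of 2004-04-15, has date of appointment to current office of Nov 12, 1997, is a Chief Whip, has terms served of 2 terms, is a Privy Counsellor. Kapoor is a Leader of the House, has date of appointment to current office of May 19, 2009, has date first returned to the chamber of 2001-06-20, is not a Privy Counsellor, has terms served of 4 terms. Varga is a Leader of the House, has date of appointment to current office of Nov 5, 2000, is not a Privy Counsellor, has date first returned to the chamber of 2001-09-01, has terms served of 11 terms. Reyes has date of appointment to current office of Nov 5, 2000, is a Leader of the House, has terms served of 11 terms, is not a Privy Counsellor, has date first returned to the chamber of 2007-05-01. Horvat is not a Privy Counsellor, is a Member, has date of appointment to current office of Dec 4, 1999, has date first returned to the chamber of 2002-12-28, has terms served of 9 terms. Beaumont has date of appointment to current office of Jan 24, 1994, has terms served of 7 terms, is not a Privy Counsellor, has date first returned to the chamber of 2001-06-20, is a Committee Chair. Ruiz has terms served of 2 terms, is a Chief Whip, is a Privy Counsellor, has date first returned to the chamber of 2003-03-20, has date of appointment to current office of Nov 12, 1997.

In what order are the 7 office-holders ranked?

Kapoor, Varga, Reyes, Ruiz, Adeyemi, Beaumont, Horvat

By parliamentary office: Kapoor, Varga and Reyes (Leader of the House); then Ruiz and Adeyemi (Chief Whip); then Beaumont (Committee Chair); then Horvat (Member).
Among Kapoor, Varga and Reyes, by terms served (lower first): Kapoor (4 terms) before Varga and Reyes (11 terms).
Varga and Reyes are each not a Privy Counsellor, so the next rule applies.
Varga and Reyes both have date of appointment to current office Nov 5, 2000, so the next rule applies.
Among Varga and Reyes, by date first returned to the chamber (earlier first): Varga (2001-09-01) before Reyes (2007-05-01).
Ruiz and Adeyemi both have terms served 2 terms, so the next rule applies.
Ruiz and Adeyemi are each a Privy Counsellor, so the next rule applies.
Ruiz and Adeyemi both have date of appointment to current office Nov 12, 1997, so the next rule applies.
Among Ruiz and Adeyemi, by date first returned to the chamber (earlier first): Ruiz (2003-03-20) before Adeyemi (2004-04-15).
Full order: Kapoor, Varga, Reyes, Ruiz, Adeyemi, Beaumont, Horvat.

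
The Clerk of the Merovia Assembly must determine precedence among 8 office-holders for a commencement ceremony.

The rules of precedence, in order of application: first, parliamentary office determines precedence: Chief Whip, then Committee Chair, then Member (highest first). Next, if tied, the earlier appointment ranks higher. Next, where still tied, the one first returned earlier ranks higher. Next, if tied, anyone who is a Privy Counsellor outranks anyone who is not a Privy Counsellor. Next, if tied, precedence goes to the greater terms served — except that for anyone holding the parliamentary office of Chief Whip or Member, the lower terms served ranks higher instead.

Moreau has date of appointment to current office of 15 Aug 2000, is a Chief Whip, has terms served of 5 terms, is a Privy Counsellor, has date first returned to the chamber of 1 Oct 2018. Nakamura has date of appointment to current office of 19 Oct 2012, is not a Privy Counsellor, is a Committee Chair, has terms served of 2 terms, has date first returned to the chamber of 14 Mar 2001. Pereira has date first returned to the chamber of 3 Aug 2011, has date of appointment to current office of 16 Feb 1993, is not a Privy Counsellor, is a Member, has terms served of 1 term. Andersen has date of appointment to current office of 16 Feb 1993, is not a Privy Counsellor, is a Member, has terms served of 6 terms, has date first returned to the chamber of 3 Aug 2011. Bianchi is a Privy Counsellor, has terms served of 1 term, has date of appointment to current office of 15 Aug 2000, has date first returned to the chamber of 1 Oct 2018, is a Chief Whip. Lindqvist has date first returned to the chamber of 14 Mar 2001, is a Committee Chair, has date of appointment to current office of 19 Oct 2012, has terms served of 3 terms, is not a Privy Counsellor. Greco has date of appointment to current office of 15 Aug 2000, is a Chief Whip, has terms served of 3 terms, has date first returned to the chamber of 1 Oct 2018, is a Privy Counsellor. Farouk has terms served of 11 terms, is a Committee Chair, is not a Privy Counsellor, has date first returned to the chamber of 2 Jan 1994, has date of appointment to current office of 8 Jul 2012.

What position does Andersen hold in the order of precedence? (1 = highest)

8

By parliamentary office: Bianchi, Greco and Moreau (Chief Whip); then Farouk, Lindqvist and Nakamura (Committee Chair); then Pereira and Andersen (Member).
Bianchi, Greco and Moreau all have date of appointment to current office 15 Aug 2000, so the next rule applies.
Bianchi, Greco and Moreau all have date first returned to the chamber 1 Oct 2018, so the next rule applies.
Bianchi, Greco and Moreau are each a Privy Counsellor, so the next rule applies.
Among Bianchi, Greco and Moreau, by terms served (lower first) (reversed rule for this group): Bianchi (1 term) before Greco (3 terms) before Moreau (5 terms).
Among Farouk, Lindqvist and Nakamura, by date of appointment to current office (earlier first): Farouk (8 Jul 2012) before Lindqvist and Nakamura (19 Oct 2012).
Lindqvist and Nakamura both have date first returned to the chamber 14 Mar 2001, so the next rule applies.
Lindqvist and Nakamura are each not a Privy Counsellor, so the next rule applies.
Among Lindqvist and Nakamura, by terms served (higher first): Lindqvist (3 terms) before Nakamura (2 terms).
Pereira and Andersen both have date of appointment to current office 16 Feb 1993, so the next rule applies.
Pereira and Andersen both have date first returned to the chamber 3 Aug 2011, so the next rule applies.
Pereira and Andersen are each not a Privy Counsellor, so the next rule applies.
Among Pereira and Andersen, by terms served (lower first) (reversed rule for this group): Pereira (1 term) before Andersen (6 terms).
Order: Bianchi, Greco, Moreau, Farouk, Lindqvist, Nakamura, Pereira, Andersen. So position 8.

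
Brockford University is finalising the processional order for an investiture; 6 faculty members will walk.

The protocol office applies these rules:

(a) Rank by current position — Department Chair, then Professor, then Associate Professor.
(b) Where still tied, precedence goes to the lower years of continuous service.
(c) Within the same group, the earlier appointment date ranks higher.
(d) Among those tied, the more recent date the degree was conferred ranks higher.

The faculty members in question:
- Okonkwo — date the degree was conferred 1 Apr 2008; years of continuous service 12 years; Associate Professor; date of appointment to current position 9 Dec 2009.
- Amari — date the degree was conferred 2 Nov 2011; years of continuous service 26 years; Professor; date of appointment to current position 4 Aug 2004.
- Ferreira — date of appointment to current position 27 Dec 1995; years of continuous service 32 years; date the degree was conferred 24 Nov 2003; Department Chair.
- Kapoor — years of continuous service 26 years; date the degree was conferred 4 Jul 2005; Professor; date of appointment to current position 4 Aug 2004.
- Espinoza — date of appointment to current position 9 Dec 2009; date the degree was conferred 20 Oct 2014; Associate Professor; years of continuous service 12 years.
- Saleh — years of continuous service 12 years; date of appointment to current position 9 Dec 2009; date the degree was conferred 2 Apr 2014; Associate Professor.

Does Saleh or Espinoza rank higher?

By current position: Ferreira (Department Chair); then Amari and Kapoor (Professor); then Espinoza, Saleh and Okonkwo (Associate Professor).
Amari and Kapoor both have years of continuous service 26 years, so the next rule applies.
Amari and Kapoor both have date of appointment to current position 4 Aug 2004, so the next rule applies.
Among Amari and Kapoor, by date the degree was conferred (later first): Amari (2 Nov 2011) before Kapoor (4 Jul 2005).
Espinoza, Saleh and Okonkwo all have years of continuous service 12 years, so the next rule applies.
Espinoza, Saleh and Okonkwo all have date of appointment to current position 9 Dec 2009, so the next rule applies.
Among Espinoza, Saleh and Okonkwo, by date the degree was conferred (later first): Espinoza (20 Oct 2014) before Saleh (2 Apr 2014) before Okonkwo (1 Apr 2008).
So Espinoza takes precedence.

Espinoza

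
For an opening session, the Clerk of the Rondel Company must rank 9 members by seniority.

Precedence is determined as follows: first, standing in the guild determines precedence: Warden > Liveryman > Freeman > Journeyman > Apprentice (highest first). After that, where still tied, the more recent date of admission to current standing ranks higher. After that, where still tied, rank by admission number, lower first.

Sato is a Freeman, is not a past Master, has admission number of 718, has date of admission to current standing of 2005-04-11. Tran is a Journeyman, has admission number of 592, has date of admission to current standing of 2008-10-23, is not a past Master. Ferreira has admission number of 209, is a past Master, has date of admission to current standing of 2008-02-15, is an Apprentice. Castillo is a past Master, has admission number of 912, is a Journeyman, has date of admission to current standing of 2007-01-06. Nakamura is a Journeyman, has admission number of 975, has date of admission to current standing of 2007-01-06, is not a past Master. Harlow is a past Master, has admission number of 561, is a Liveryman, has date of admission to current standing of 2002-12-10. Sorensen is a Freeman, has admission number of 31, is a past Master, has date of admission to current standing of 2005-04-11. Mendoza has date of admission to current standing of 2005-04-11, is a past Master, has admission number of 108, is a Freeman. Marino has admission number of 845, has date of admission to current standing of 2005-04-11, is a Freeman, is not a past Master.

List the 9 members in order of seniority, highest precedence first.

Harlow, Sorensen, Mendoza, Sato, Marino, Tran, Castillo, Nakamura, Ferreira

By standing in the guild: Harlow (Liveryman); then Sorensen, Mendoza, Sato and Marino (Freeman); then Tran, Castillo and Nakamura (Journeyman); then Ferreira (Apprentice).
Sorensen, Mendoza, Sato and Marino all have date of admission to current standing 2005-04-11, so the next rule applies.
Among Sorensen, Mendoza, Sato and Marino, by admission number (lower first): Sorensen (31) before Mendoza (108) before Sato (718) before Marino (845).
Among Tran, Castillo and Nakamura, by date of admission to current standing (later first): Tran (2008-10-23) before Castillo and Nakamura (2007-01-06).
Among Castillo and Nakamura, by admission number (lower first): Castillo (912) before Nakamura (975).
Full order: Harlow, Sorensen, Mendoza, Sato, Marino, Tran, Castillo, Nakamura, Ferreira.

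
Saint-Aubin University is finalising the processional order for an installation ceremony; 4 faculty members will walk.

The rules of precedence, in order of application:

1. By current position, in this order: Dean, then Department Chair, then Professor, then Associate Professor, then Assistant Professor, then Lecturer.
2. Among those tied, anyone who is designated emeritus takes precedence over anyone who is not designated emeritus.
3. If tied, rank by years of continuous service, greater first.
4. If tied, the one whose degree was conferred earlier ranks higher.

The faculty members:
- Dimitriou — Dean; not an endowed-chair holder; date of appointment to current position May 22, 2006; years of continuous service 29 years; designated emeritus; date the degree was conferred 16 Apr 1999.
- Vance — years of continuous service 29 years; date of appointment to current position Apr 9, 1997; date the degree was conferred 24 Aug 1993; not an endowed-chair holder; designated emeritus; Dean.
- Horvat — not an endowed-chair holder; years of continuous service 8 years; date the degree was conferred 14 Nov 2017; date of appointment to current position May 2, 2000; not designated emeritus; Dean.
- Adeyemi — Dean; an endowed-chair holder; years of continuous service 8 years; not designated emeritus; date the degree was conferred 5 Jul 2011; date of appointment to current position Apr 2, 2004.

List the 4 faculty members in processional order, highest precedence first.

By current position: Vance, Dimitriou, Adeyemi and Horvat (Dean).
Among Vance, Dimitriou, Adeyemi and Horvat, designated emeritus before not designated emeritus: Vance and Dimitriou (designated emeritus) before Adeyemi and Horvat (not designated emeritus).
Vance and Dimitriou both have years of continuous service 29 years, so the next rule applies.
Among Vance and Dimitriou, by date the degree was conferred (earlier first): Vance (24 Aug 1993) before Dimitriou (16 Apr 1999).
Adeyemi and Horvat both have years of continuous service 8 years, so the next rule applies.
Among Adeyemi and Horvat, by date the degree was conferred (earlier first): Adeyemi (5 Jul 2011) before Horvat (14 Nov 2017).
Full order: Vance, Dimitriou, Adeyemi, Horvat.

Vance, Dimitriou, Adeyemi, Horvat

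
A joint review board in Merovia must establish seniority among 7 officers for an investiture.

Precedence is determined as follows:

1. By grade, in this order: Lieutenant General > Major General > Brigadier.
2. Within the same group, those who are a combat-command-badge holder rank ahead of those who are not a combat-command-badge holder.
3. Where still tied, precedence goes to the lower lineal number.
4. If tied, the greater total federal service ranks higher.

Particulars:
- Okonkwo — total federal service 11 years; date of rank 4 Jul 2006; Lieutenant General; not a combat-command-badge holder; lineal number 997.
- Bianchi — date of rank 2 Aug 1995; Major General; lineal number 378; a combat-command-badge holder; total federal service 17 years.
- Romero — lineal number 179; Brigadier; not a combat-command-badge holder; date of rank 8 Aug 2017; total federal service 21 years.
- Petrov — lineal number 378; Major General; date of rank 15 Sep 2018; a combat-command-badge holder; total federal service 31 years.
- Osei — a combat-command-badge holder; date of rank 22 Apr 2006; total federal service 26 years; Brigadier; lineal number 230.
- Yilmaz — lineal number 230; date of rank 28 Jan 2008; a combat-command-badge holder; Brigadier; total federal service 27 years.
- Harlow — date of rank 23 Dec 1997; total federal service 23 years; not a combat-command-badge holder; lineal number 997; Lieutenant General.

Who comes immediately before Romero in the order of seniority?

Osei

By grade: Harlow and Okonkwo (Lieutenant General); then Petrov and Bianchi (Major General); then Yilmaz, Osei and Romero (Brigadier).
Harlow and Okonkwo are each not a combat-command-badge holder, so the next rule applies.
Harlow and Okonkwo both have lineal number 997, so the next rule applies.
Among Harlow and Okonkwo, by total federal service (higher first): Harlow (23 years) before Okonkwo (11 years).
Petrov and Bianchi are each a combat-command-badge holder, so the next rule applies.
Petrov and Bianchi both have lineal number 378, so the next rule applies.
Among Petrov and Bianchi, by total federal service (higher first): Petrov (31 years) before Bianchi (17 years).
Among Yilmaz, Osei and Romero, a combat-command-badge holder before not a combat-command-badge holder: Yilmaz and Osei (a combat-command-badge holder) before Romero (not a combat-command-badge holder).
Yilmaz and Osei both have lineal number 230, so the next rule applies.
Among Yilmaz and Osei, by total federal service (higher first): Yilmaz (27 years) before Osei (26 years).
Order: Harlow, Okonkwo, Petrov, Bianchi, Yilmaz, Osei, Romero.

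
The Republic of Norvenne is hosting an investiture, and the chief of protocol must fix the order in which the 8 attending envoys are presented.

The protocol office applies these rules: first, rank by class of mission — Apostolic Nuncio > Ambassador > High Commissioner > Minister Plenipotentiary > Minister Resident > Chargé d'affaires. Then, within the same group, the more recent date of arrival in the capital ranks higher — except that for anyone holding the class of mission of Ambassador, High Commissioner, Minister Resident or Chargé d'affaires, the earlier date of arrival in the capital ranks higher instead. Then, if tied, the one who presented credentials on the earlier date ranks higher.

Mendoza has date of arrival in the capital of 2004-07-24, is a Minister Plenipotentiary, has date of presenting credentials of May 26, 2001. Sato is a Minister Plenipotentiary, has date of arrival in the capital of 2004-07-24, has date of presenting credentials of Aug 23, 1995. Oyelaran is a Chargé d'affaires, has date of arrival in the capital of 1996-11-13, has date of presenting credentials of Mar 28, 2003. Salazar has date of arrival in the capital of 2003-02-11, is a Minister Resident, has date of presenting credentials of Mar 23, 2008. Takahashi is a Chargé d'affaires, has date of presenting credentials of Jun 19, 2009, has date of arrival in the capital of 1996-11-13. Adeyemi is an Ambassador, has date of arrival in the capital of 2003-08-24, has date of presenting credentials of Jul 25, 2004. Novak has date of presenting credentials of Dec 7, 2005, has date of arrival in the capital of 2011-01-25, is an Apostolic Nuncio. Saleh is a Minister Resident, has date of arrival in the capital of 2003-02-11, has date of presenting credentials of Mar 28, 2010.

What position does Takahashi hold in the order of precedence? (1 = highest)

By class of mission: Novak (Apostolic Nuncio); then Adeyemi (Ambassador); then Sato and Mendoza (Minister Plenipotentiary); then Salazar and Saleh (Minister Resident); then Oyelaran and Takahashi (Chargé d'affaires).
Sato and Mendoza both have date of arrival in the capital 2004-07-24, so the next rule applies.
Among Sato and Mendoza, by date of presenting credentials (earlier first): Sato (Aug 23, 1995) before Mendoza (May 26, 2001).
Salazar and Saleh both have date of arrival in the capital 2003-02-11, so the next rule applies.
Among Salazar and Saleh, by date of presenting credentials (earlier first): Salazar (Mar 23, 2008) before Saleh (Mar 28, 2010).
Oyelaran and Takahashi both have date of arrival in the capital 1996-11-13, so the next rule applies.
Among Oyelaran and Takahashi, by date of presenting credentials (earlier first): Oyelaran (Mar 28, 2003) before Takahashi (Jun 19, 2009).
Order: Novak, Adeyemi, Sato, Mendoza, Salazar, Saleh, Oyelaran, Takahashi. So position 8.

8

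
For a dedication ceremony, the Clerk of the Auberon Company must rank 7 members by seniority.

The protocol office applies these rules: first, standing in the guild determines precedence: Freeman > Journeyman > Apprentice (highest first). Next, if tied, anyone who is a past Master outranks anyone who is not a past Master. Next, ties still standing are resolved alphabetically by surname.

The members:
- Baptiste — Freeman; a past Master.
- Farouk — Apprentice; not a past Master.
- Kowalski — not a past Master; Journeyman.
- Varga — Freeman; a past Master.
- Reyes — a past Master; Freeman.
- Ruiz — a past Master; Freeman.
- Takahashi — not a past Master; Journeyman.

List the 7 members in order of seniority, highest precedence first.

By standing in the guild: Baptiste, Reyes, Ruiz and Varga (Freeman); then Kowalski and Takahashi (Journeyman); then Farouk (Apprentice).
Baptiste, Reyes, Ruiz and Varga are each a past Master, so the next rule applies.
Among Baptiste, Reyes, Ruiz and Varga, alphabetically by surname: Baptiste before Reyes before Ruiz before Varga.
Kowalski and Takahashi are each not a past Master, so the next rule applies.
Among Kowalski and Takahashi, alphabetically by surname: Kowalski before Takahashi.
Full order: Baptiste, Reyes, Ruiz, Varga, Kowalski, Takahashi, Farouk.

Baptiste, Reyes, Ruiz, Varga, Kowalski, Takahashi, Farouk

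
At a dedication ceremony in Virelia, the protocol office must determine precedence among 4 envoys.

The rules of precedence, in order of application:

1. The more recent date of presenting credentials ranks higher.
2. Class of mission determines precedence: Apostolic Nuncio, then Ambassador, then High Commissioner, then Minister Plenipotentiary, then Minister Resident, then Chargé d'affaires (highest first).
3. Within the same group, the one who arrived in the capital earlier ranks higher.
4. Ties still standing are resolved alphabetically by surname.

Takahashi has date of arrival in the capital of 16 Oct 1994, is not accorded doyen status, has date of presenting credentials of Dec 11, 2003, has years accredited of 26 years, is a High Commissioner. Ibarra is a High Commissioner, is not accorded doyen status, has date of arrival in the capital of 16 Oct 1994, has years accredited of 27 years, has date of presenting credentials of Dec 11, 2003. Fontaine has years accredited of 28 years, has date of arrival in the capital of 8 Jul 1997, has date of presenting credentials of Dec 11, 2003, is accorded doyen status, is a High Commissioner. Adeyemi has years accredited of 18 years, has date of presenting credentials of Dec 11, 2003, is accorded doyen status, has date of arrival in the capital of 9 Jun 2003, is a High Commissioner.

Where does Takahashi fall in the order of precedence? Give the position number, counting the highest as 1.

2

By date of presenting credentials (later first): Ibarra, Takahashi, Fontaine and Adeyemi (each Dec 11, 2003).
Ibarra, Takahashi, Fontaine and Adeyemi are each High Commissioner, so the next rule applies.
Among Ibarra, Takahashi, Fontaine and Adeyemi, by date of arrival in the capital (earlier first): Ibarra and Takahashi (16 Oct 1994) before Fontaine (8 Jul 1997) before Adeyemi (9 Jun 2003).
Among Ibarra and Takahashi, alphabetically by surname: Ibarra before Takahashi.
Order: Ibarra, Takahashi, Fontaine, Adeyemi. So position 2.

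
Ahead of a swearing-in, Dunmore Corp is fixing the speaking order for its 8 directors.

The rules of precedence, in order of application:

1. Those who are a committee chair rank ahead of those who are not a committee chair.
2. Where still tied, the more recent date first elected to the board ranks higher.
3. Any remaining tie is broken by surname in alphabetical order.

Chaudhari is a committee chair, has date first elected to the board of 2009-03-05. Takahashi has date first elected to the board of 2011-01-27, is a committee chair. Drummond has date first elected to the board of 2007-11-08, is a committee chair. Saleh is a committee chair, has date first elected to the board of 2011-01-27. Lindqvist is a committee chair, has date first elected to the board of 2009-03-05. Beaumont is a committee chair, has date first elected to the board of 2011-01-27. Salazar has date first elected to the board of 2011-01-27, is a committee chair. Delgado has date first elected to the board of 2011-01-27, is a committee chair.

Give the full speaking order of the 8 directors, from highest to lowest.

Beaumont, Delgado, Salazar, Saleh, Takahashi, Chaudhari, Lindqvist, Drummond

By the first rule: Beaumont, Delgado, Salazar, Saleh, Takahashi, Chaudhari, Lindqvist and Drummond (each a committee chair).
Among Beaumont, Delgado, Salazar, Saleh, Takahashi, Chaudhari, Lindqvist and Drummond, by date first elected to the board (later first): Beaumont, Delgado, Salazar, Saleh and Takahashi (2011-01-27) before Chaudhari and Lindqvist (2009-03-05) before Drummond (2007-11-08).
Among Beaumont, Delgado, Salazar, Saleh and Takahashi, alphabetically by surname: Beaumont before Delgado before Salazar before Saleh before Takahashi.
Among Chaudhari and Lindqvist, alphabetically by surname: Chaudhari before Lindqvist.
Full order: Beaumont, Delgado, Salazar, Saleh, Takahashi, Chaudhari, Lindqvist, Drummond.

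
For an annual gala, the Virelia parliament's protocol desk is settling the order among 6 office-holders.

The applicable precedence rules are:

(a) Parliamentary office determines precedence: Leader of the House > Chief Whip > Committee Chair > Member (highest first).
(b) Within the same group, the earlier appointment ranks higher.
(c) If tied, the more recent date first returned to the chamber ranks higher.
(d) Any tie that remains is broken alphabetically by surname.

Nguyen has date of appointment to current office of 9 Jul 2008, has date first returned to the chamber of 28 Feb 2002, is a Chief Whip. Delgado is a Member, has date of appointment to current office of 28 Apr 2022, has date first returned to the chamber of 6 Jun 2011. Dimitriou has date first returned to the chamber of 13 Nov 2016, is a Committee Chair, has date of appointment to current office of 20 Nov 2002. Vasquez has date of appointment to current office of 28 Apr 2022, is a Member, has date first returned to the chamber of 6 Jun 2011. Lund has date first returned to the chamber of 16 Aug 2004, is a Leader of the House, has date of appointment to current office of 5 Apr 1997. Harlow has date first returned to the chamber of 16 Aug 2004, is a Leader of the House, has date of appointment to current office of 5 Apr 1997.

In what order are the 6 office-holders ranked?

By parliamentary office: Harlow and Lund (Leader of the House); then Nguyen (Chief Whip); then Dimitriou (Committee Chair); then Delgado and Vasquez (Member).
Harlow and Lund both have date of appointment to current office 5 Apr 1997, so the next rule applies.
Harlow and Lund both have date first returned to the chamber 16 Aug 2004, so the next rule applies.
Among Harlow and Lund, alphabetically by surname: Harlow before Lund.
Delgado and Vasquez both have date of appointment to current office 28 Apr 2022, so the next rule applies.
Delgado and Vasquez both have date first returned to the chamber 6 Jun 2011, so the next rule applies.
Among Delgado and Vasquez, alphabetically by surname: Delgado before Vasquez.
Full order: Harlow, Lund, Nguyen, Dimitriou, Delgado, Vasquez.

Harlow, Lund, Nguyen, Dimitriou, Delgado, Vasquez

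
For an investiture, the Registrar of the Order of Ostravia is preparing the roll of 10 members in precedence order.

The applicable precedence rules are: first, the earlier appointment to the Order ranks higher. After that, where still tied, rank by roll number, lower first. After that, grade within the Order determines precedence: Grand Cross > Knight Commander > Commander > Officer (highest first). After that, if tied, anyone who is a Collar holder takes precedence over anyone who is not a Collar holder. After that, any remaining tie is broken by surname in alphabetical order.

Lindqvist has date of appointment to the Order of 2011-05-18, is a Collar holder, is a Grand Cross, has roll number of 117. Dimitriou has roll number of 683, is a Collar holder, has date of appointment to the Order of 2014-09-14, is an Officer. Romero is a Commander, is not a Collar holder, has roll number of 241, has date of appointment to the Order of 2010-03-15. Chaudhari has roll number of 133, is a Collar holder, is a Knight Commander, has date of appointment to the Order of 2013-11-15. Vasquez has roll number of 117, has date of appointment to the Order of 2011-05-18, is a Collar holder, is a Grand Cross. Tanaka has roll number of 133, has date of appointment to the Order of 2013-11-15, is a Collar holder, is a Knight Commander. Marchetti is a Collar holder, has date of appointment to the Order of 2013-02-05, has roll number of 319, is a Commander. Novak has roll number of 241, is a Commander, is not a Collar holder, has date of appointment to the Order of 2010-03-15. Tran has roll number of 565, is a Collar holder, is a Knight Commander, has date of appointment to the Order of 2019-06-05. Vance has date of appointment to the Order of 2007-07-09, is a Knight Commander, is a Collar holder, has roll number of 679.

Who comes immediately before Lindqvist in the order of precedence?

Romero

By date of appointment to the Order (earlier first): Vance (2007-07-09); then Novak and Romero (both 2010-03-15); then Lindqvist and Vasquez (both 2011-05-18); then Marchetti (2013-02-05); then Chaudhari and Tanaka (both 2013-11-15); then Dimitriou (2014-09-14); then Tran (2019-06-05).
Novak and Romero both have roll number 241, so the next rule applies.
Novak and Romero are each Commander, so the next rule applies.
Novak and Romero are each not a Collar holder, so the next rule applies.
Among Novak and Romero, alphabetically by surname: Novak before Romero.
Lindqvist and Vasquez both have roll number 117, so the next rule applies.
Lindqvist and Vasquez are each Grand Cross, so the next rule applies.
Lindqvist and Vasquez are each a Collar holder, so the next rule applies.
Among Lindqvist and Vasquez, alphabetically by surname: Lindqvist before Vasquez.
Chaudhari and Tanaka both have roll number 133, so the next rule applies.
Chaudhari and Tanaka are each Knight Commander, so the next rule applies.
Chaudhari and Tanaka are each a Collar holder, so the next rule applies.
Among Chaudhari and Tanaka, alphabetically by surname: Chaudhari before Tanaka.
Order: Vance, Novak, Romero, Lindqvist, Vasquez, Marchetti, Chaudhari, Tanaka, Dimitriou, Tran.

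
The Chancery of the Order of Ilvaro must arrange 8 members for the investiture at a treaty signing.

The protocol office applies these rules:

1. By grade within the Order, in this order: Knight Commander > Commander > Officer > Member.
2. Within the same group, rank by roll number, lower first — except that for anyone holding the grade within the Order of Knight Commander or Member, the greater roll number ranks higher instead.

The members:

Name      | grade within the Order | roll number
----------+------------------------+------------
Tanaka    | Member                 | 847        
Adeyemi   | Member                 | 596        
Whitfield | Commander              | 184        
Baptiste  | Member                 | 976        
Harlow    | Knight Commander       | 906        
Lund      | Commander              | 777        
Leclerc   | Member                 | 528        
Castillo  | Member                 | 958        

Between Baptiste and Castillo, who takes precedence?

Baptiste

By grade within the Order: Harlow (Knight Commander); then Whitfield and Lund (Commander); then Baptiste, Castillo, Tanaka, Adeyemi and Leclerc (Member).
Among Whitfield and Lund, by roll number (lower first): Whitfield (184) before Lund (777).
Among Baptiste, Castillo, Tanaka, Adeyemi and Leclerc, by roll number (higher first) (reversed rule for this group): Baptiste (976) before Castillo (958) before Tanaka (847) before Adeyemi (596) before Leclerc (528).
So Baptiste takes precedence.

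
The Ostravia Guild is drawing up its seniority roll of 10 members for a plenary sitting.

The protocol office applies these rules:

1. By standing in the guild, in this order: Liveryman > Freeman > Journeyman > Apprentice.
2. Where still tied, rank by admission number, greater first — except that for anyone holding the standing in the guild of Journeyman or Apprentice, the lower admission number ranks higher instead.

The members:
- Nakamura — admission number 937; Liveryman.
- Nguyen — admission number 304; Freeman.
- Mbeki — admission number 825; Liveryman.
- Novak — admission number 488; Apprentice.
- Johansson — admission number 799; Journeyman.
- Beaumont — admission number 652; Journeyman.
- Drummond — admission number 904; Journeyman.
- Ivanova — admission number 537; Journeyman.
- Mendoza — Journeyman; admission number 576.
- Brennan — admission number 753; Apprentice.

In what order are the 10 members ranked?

By standing in the guild: Nakamura and Mbeki (Liveryman); then Nguyen (Freeman); then Ivanova, Mendoza, Beaumont, Johansson and Drummond (Journeyman); then Novak and Brennan (Apprentice).
Among Nakamura and Mbeki, by admission number (higher first): Nakamura (937) before Mbeki (825).
Among Ivanova, Mendoza, Beaumont, Johansson and Drummond, by admission number (lower first) (reversed rule for this group): Ivanova (537) before Mendoza (576) before Beaumont (652) before Johansson (799) before Drummond (904).
Among Novak and Brennan, by admission number (lower first) (reversed rule for this group): Novak (488) before Brennan (753).
Full order: Nakamura, Mbeki, Nguyen, Ivanova, Mendoza, Beaumont, Johansson, Drummond, Novak, Brennan.

Nakamura, Mbeki, Nguyen, Ivanova, Mendoza, Beaumont, Johansson, Drummond, Novak, Brennan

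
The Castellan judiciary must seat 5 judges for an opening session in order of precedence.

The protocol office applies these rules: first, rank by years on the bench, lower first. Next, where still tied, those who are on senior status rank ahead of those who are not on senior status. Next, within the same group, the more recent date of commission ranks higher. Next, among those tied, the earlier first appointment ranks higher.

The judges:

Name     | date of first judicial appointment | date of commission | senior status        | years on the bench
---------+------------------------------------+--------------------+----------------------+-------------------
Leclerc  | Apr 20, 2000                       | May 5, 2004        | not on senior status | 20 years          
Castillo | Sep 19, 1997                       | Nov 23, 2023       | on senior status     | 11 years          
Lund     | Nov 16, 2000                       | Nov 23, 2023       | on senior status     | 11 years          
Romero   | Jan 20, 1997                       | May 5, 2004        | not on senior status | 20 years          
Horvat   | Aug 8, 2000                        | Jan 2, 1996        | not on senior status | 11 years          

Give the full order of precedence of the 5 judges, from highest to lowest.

By years on the bench (lower first): Castillo, Lund and Horvat (each 11 years); then Romero and Leclerc (both 20 years).
Among Castillo, Lund and Horvat, on senior status before not on senior status: Castillo and Lund (on senior status) before Horvat (not on senior status).
Castillo and Lund both have date of commission Nov 23, 2023, so the next rule applies.
Among Castillo and Lund, by date of first judicial appointment (earlier first): Castillo (Sep 19, 1997) before Lund (Nov 16, 2000).
Romero and Leclerc are each not on senior status, so the next rule applies.
Romero and Leclerc both have date of commission May 5, 2004, so the next rule applies.
Among Romero and Leclerc, by date of first judicial appointment (earlier first): Romero (Jan 20, 1997) before Leclerc (Apr 20, 2000).
Full order: Castillo, Lund, Horvat, Romero, Leclerc.

Castillo, Lund, Horvat, Romero, Leclerc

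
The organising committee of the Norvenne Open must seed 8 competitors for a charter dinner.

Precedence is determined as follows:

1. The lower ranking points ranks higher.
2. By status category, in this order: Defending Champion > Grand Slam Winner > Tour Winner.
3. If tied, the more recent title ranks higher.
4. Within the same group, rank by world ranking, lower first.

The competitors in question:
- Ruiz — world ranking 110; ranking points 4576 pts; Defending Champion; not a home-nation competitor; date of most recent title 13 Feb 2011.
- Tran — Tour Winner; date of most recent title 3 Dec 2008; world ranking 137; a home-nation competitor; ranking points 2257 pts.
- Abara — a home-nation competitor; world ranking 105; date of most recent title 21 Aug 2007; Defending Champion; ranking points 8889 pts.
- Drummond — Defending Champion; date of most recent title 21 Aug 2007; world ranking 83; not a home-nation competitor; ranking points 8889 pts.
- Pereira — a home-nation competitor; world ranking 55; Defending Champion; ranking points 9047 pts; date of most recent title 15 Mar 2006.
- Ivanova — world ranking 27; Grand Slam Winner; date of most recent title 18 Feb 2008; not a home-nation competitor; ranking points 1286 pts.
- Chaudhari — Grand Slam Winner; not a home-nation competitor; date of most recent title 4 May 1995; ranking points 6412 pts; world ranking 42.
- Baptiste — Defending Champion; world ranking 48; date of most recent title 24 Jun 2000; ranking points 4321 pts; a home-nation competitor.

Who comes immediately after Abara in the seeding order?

Pereira

By ranking points (lower first): Ivanova (1286 pts); then Tran (2257 pts); then Baptiste (4321 pts); then Ruiz (4576 pts); then Chaudhari (6412 pts); then Drummond and Abara (both 8889 pts); then Pereira (9047 pts).
Drummond and Abara are each Defending Champion, so the next rule applies.
Drummond and Abara both have date of most recent title 21 Aug 2007, so the next rule applies.
Among Drummond and Abara, by world ranking (lower first): Drummond (83) before Abara (105).
Order: Ivanova, Tran, Baptiste, Ruiz, Chaudhari, Drummond, Abara, Pereira.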